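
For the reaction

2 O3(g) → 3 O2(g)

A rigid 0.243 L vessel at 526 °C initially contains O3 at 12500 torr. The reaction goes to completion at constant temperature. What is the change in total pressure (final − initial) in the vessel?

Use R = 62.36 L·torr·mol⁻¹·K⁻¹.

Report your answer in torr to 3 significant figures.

Since T and V are fixed, P_final/P_initial = n_final/n_initial = 3/2.
P_final = (3/2) × 12500 = 18750 torr; ΔP = 18750 − 12500 = 6250 torr

6250 torr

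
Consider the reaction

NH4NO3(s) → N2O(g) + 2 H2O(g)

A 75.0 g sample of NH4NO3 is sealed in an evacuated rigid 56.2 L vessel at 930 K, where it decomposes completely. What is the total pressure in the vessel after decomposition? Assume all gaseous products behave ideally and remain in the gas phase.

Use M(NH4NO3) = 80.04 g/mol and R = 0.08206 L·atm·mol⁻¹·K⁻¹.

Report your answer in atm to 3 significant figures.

n(NH4NO3) = 75.0 / 80.04 = 0.9370 mol
n(gas produced) = (3/1) × 0.9370 = 2.811 mol
P = nRT/V = 2.811 × 0.08206 × 930 / 56.2 = 3.817 atm

3.82 atm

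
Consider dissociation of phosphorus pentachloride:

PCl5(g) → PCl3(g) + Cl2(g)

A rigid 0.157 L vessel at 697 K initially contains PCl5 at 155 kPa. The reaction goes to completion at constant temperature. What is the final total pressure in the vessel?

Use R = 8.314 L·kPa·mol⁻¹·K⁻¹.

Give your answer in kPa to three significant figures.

Rigid vessel, constant T ⇒ P scales with total gas moles (1 → 2).
P_final = (2/1) × 155 = 310.0 kPa

310 kPa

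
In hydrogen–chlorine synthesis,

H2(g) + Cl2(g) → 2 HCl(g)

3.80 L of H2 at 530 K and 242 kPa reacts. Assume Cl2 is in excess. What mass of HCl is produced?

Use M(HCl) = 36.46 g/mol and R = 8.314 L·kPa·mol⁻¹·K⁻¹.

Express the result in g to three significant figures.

15.2 g

n(H2) = PV/RT = (242 × 3.80) / (8.314 × 530) = 0.2087 mol
n(HCl) = (2/1) × 0.2087 = 0.4174 mol
m(HCl) = 0.4174 × 36.46 = 15.22 g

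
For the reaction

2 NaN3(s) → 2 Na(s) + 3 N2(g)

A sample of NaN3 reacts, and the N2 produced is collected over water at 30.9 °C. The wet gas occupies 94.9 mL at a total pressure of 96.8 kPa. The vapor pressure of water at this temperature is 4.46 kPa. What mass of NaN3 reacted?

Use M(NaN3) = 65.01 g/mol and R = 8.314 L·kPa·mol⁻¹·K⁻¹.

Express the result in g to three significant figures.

0.150 g

P(N2) = 96.8 − 4.46 = 92.34 kPa
n(N2) = PV/RT = (92.34 × 0.09490) / (8.314 × 304.05) = 0.003467 mol
n(NaN3) = (2/3) × 0.003467 = 0.002311 mol
m(NaN3) = 0.002311 × 65.01 = 0.1502 g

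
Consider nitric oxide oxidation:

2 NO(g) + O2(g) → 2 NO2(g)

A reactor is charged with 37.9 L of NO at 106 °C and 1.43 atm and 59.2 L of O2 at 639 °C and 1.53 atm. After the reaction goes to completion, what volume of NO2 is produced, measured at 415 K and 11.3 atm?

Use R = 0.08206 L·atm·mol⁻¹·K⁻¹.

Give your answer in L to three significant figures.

5.25 L

n(NO) = PV/RT = (1.43 × 37.9) / (0.08206 × 379.15) = 1.742 mol
n(O2) = PV/RT = (1.53 × 59.2) / (0.08206 × 912.15) = 1.210 mol
For 1.742 mol NO, stoichiometry requires (1/2) × 1.742 = 0.8710 mol O2; 1.210 mol is available, so NO is limiting.
n(NO2) = (2/2) × 1.742 = 1.742 mol
V(NO2) = nRT/P = 1.742 × 0.08206 × 415 / 11.3 = 5.250 L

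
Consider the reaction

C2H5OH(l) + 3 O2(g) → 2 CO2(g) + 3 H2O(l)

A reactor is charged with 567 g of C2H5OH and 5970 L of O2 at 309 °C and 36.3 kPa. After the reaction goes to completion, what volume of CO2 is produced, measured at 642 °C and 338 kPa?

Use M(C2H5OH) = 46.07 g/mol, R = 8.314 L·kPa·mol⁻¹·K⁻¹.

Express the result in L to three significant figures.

n(C2H5OH) = 567 / 46.07 = 12.31 mol
n(O2) = PV/RT = (36.3 × 5970) / (8.314 × 582.15) = 44.78 mol
For 12.31 mol C2H5OH, stoichiometry requires (3/1) × 12.31 = 36.93 mol O2; 44.78 mol is available, so C2H5OH is limiting.
n(CO2) = (2/1) × 12.31 = 24.62 mol
V(CO2) = nRT/P = 24.62 × 8.314 × 915.15 / 338 = 554.2 L

554 L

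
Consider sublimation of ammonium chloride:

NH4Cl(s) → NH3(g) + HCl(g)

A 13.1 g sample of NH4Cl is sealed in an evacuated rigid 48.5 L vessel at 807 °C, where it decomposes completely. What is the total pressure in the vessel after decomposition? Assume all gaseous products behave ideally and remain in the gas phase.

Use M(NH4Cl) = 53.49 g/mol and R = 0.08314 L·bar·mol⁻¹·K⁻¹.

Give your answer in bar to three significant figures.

0.907 bar

n(NH4Cl) = 13.1 / 53.49 = 0.2449 mol
n(gas produced) = (2/1) × 0.2449 = 0.4898 mol
P = nRT/V = 0.4898 × 0.08314 × 1080.15 / 48.5 = 0.9069 bar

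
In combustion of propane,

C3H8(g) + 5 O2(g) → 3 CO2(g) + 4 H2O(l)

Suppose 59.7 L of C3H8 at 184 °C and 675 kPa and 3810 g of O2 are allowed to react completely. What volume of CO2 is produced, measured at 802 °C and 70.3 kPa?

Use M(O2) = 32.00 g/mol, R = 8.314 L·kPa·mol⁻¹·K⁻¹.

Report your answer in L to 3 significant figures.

4040 L

n(C3H8) = PV/RT = (675 × 59.7) / (8.314 × 457.15) = 10.60 mol
n(O2) = 3810 / 32.00 = 119.1 mol
For 10.60 mol C3H8, stoichiometry requires (5/1) × 10.60 = 53.00 mol O2; 119.1 mol is available, so C3H8 is limiting.
n(CO2) = (3/1) × 10.60 = 31.80 mol
V(CO2) = nRT/P = 31.80 × 8.314 × 1075.15 / 70.3 = 4043 L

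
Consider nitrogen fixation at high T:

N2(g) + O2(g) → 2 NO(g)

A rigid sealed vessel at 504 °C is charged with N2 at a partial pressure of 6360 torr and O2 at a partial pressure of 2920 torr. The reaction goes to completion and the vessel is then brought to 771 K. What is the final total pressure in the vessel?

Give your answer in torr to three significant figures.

9210 torr

At constant V, partial pressures at 504 °C are proportional to moles, so apply stoichiometry directly to pressures.
P(O2) required for 6360 torr of N2 = (1/1) × 6360 = 6360 torr; available 2920 torr, so O2 is limiting.
P(N2) remaining = 6360 − (1/1) × 2920 = 3440 torr
P(gaseous products) = (2)/1 × 2920 = 5840 torr
P_total at 504 °C = 3440 + 5840 = 9280 torr
Scaling to 771 K: P = 9280 × 771/777.15 = 9207 torr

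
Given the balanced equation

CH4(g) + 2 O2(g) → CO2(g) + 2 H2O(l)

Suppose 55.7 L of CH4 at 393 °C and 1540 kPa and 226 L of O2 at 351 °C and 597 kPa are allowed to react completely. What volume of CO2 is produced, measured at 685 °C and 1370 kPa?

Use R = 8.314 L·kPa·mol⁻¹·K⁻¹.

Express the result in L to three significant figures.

75.6 L

n(CH4) = PV/RT = (1540 × 55.7) / (8.314 × 666.15) = 15.49 mol
n(O2) = PV/RT = (597 × 226) / (8.314 × 624.15) = 26.00 mol
For 15.49 mol CH4, stoichiometry requires (2/1) × 15.49 = 30.98 mol O2; 26.00 mol is available, so O2 is limiting.
n(CO2) = (1/2) × 26.00 = 13.00 mol
V(CO2) = nRT/P = 13.00 × 8.314 × 958.15 / 1370 = 75.59 L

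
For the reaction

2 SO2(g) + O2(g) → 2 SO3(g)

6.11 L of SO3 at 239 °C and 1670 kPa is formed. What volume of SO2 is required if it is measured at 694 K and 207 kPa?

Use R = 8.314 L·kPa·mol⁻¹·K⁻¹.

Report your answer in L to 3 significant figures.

66.8 L

n(SO3) = PV/RT = (1670 × 6.11) / (8.314 × 512.15) = 2.396 mol
n(SO2) = (2/2) × 2.396 = 2.396 mol
V = nRT/P = 2.396 × 8.314 × 694 / 207 = 66.79 L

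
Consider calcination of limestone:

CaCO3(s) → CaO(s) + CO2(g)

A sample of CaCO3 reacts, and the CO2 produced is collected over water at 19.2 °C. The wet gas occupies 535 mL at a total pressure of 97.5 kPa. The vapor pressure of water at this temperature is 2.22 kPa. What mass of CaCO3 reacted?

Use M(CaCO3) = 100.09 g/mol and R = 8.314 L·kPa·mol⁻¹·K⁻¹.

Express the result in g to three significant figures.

2.10 g

P(CO2) = 97.5 − 2.22 = 95.28 kPa
n(CO2) = PV/RT = (95.28 × 0.5350) / (8.314 × 292.35) = 0.02097 mol
n(CaCO3) = (1/1) × 0.02097 = 0.02097 mol
m(CaCO3) = 0.02097 × 100.09 = 2.099 g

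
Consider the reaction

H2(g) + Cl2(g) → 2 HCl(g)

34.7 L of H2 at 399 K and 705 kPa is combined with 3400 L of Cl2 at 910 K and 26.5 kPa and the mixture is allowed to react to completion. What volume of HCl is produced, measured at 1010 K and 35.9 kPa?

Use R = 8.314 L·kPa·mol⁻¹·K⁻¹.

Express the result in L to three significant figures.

3450 L

n(H2) = PV/RT = (705 × 34.7) / (8.314 × 399) = 7.375 mol
n(Cl2) = PV/RT = (26.5 × 3400) / (8.314 × 910) = 11.91 mol
For 7.375 mol H2, stoichiometry requires (1/1) × 7.375 = 7.375 mol Cl2; 11.91 mol is available, so H2 is limiting.
n(HCl) = (2/1) × 7.375 = 14.75 mol
V(HCl) = nRT/P = 14.75 × 8.314 × 1010 / 35.9 = 3450 L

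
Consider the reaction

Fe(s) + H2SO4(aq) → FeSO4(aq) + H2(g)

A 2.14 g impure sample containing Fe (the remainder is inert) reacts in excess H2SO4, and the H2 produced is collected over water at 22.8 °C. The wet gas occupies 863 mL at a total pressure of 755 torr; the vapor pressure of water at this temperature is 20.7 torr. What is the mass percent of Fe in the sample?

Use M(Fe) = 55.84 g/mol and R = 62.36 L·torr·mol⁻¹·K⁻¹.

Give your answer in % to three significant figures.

89.6 %

P(H2) = 755 − 20.7 = 734.3 torr
n(H2) = PV/RT = (734.3 × 0.8630) / (62.36 × 295.95) = 0.03434 mol
n(Fe) = (1/1) × 0.03434 = 0.03434 mol
m(Fe) = 0.03434 × 55.84 = 1.918 g
%Fe = 1.918 / 2.14 × 100 = 89.63%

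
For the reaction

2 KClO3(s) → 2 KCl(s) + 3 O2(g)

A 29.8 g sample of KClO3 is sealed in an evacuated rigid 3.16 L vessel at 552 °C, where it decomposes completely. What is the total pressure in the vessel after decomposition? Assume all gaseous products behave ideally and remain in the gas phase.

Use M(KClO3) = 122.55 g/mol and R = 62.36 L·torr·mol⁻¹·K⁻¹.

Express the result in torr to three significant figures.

5940 torr

n(KClO3) = 29.8 / 122.55 = 0.2432 mol
n(gas produced) = (3/2) × 0.2432 = 0.3648 mol
P = nRT/V = 0.3648 × 62.36 × 825.15 / 3.16 = 5940 torr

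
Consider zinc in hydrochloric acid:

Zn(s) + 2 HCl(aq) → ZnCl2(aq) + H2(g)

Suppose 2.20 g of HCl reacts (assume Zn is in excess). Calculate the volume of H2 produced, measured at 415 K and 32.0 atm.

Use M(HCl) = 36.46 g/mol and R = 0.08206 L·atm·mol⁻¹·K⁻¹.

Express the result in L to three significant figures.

n(HCl) = 2.200 / 36.46 = 0.06034 mol
n(H2) = (1/2) × 0.06034 = 0.03017 mol
V = nRT/P = 0.03017 × 0.08206 × 415 / 32.0 = 0.03211 L

0.0321 L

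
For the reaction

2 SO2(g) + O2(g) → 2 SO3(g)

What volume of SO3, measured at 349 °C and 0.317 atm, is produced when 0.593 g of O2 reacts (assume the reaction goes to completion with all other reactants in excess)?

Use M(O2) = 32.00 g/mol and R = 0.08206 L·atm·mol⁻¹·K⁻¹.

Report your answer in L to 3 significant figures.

n(O2) = 0.5930 / 32.00 = 0.01853 mol
n(SO3) = (2/1) × 0.01853 = 0.03706 mol
V = nRT/P = 0.03706 × 0.08206 × 622.15 / 0.317 = 5.969 L

5.97 L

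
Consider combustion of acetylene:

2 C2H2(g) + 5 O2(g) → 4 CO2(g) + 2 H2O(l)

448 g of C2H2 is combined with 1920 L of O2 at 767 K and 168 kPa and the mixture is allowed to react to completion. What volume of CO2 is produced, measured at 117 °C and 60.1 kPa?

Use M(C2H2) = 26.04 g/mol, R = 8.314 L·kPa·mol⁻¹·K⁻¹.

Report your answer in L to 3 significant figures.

n(C2H2) = 448 / 26.04 = 17.20 mol
n(O2) = PV/RT = (168 × 1920) / (8.314 × 767) = 50.58 mol
For 17.20 mol C2H2, stoichiometry requires (5/2) × 17.20 = 43.00 mol O2; 50.58 mol is available, so C2H2 is limiting.
n(CO2) = (4/2) × 17.20 = 34.40 mol
V(CO2) = nRT/P = 34.40 × 8.314 × 390.15 / 60.1 = 1857 L

1860 L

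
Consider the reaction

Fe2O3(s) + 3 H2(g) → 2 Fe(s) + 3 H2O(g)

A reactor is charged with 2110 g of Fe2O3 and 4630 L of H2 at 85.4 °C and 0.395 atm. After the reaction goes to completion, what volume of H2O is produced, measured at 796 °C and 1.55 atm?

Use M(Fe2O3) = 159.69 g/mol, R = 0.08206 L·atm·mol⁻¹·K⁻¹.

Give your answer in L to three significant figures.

n(Fe2O3) = 2110 / 159.69 = 13.21 mol
n(H2) = PV/RT = (0.395 × 4630) / (0.08206 × 358.55) = 62.16 mol
For 13.21 mol Fe2O3, stoichiometry requires (3/1) × 13.21 = 39.63 mol H2; 62.16 mol is available, so Fe2O3 is limiting.
n(H2O) = (3/1) × 13.21 = 39.63 mol
V(H2O) = nRT/P = 39.63 × 0.08206 × 1069.15 / 1.55 = 2243 L

2240 L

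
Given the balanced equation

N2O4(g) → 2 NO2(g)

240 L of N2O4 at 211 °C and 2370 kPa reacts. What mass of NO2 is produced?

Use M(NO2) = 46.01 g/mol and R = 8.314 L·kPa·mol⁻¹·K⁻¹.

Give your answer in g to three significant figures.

13000 g

n(N2O4) = PV/RT = (2370 × 240) / (8.314 × 484.15) = 141.3 mol
n(NO2) = (2/1) × 141.3 = 282.6 mol
m(NO2) = 282.6 × 46.01 = 13000 g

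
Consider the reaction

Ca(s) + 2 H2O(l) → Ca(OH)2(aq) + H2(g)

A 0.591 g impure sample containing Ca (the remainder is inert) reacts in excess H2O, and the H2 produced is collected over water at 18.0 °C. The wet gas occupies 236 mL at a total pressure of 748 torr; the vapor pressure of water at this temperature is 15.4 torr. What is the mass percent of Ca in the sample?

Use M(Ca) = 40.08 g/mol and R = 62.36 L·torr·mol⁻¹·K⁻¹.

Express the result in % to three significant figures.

P(H2) = 748 − 15.4 = 732.6 torr
n(H2) = PV/RT = (732.6 × 0.2360) / (62.36 × 291.15) = 0.009523 mol
n(Ca) = (1/1) × 0.009523 = 0.009523 mol
m(Ca) = 0.009523 × 40.08 = 0.3817 g
%Ca = 0.3817 / 0.591 × 100 = 64.59%

64.6 %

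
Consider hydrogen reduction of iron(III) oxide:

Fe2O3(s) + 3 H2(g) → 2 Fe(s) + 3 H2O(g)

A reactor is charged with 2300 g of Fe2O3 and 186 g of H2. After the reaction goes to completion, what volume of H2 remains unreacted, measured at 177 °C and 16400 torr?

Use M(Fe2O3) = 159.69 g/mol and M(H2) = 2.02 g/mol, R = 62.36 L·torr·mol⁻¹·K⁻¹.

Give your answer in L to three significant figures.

83.7 L

n(Fe2O3) = 2300 / 159.69 = 14.40 mol
n(H2) = 186 / 2.02 = 92.08 mol
For 14.40 mol Fe2O3, stoichiometry requires (3/1) × 14.40 = 43.20 mol H2; 92.08 mol is available, so Fe2O3 is limiting.
n(H2) consumed = (3/1) × 14.40 = 43.20 mol; remaining = 92.08 − 43.20 = 48.88 mol
V(H2) = nRT/P = 48.88 × 62.36 × 450.15 / 16400 = 83.67 L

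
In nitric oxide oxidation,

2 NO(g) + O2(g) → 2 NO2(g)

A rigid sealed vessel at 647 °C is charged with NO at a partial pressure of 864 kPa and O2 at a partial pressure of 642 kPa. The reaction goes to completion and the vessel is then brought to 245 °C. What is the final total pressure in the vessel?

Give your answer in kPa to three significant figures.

605 kPa

With V and T fixed, P_i ∝ n_i, so the mole ratios apply directly to partial pressures at 647 °C.
P(O2) required for 864 kPa of NO = (1/2) × 864 = 432.0 kPa; available 642 kPa, so NO is limiting.
P(O2) remaining = 642 − (1/2) × 864 = 210.0 kPa
P(gaseous products) = (2)/2 × 864 = 864.0 kPa
P_total at 647 °C = 210.0 + 864.0 = 1074 kPa
Scaling to 245 °C: P = 1074 × 518.15/920.15 = 604.8 kPa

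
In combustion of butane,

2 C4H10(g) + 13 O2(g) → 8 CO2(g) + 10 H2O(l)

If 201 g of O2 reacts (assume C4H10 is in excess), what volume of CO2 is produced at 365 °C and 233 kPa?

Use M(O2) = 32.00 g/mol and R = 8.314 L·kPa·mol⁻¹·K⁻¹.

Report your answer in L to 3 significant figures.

88.0 L

n(O2) = 201.0 / 32.00 = 6.281 mol
n(CO2) = (8/13) × 6.281 = 3.865 mol
V = nRT/P = 3.865 × 8.314 × 638.15 / 233 = 88.01 L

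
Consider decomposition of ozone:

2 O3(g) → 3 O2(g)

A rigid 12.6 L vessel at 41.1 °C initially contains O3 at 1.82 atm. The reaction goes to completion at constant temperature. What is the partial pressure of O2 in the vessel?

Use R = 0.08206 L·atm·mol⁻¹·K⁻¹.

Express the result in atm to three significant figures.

n(O3)₀ = PV/RT = (1.82 × 12.6) / (0.08206 × 314.25) = 0.8893 mol
n(O2) = (3/2) × 0.8893 = 1.334 mol
P(O2) = nRT/V = 1.334 × 0.08206 × 314.25 / 12.6 = 2.730 atm

2.73 atm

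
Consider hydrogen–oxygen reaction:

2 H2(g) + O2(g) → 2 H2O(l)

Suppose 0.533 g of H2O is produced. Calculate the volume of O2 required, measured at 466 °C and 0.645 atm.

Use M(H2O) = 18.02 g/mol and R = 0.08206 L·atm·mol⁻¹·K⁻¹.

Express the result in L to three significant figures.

1.39 L

n(H2O) = 0.5330 / 18.02 = 0.02958 mol
n(O2) = (1/2) × 0.02958 = 0.01479 mol
V = nRT/P = 0.01479 × 0.08206 × 739.15 / 0.645 = 1.391 L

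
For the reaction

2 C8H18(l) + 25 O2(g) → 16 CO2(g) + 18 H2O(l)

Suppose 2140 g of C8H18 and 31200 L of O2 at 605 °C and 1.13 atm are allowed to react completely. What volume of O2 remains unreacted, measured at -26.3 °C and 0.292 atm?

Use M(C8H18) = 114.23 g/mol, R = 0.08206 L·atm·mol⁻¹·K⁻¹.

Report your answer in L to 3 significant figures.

17700 L

n(C8H18) = 2140 / 114.23 = 18.73 mol
n(O2) = PV/RT = (1.13 × 31200) / (0.08206 × 878.15) = 489.3 mol
For 18.73 mol C8H18, stoichiometry requires (25/2) × 18.73 = 234.1 mol O2; 489.3 mol is available, so C8H18 is limiting.
n(O2) consumed = (25/2) × 18.73 = 234.1 mol; remaining = 489.3 − 234.1 = 255.2 mol
V(O2) = nRT/P = 255.2 × 0.08206 × 246.85 / 0.292 = 17700 L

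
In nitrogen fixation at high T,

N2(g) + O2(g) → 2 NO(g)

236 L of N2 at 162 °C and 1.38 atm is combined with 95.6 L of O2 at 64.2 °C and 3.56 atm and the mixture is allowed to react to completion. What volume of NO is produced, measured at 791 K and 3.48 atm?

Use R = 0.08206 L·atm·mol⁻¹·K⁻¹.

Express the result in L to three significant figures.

340 L

n(N2) = PV/RT = (1.38 × 236) / (0.08206 × 435.15) = 9.121 mol
n(O2) = PV/RT = (3.56 × 95.6) / (0.08206 × 337.35) = 12.29 mol
For 9.121 mol N2, stoichiometry requires (1/1) × 9.121 = 9.121 mol O2; 12.29 mol is available, so N2 is limiting.
n(NO) = (2/1) × 9.121 = 18.24 mol
V(NO) = nRT/P = 18.24 × 0.08206 × 791 / 3.48 = 340.2 L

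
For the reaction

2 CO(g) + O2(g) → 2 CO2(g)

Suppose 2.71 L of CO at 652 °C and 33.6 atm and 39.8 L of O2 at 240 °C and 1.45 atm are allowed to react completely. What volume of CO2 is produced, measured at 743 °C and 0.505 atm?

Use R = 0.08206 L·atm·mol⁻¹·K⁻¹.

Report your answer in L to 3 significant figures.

n(CO) = PV/RT = (33.6 × 2.71) / (0.08206 × 925.15) = 1.199 mol
n(O2) = PV/RT = (1.45 × 39.8) / (0.08206 × 513.15) = 1.370 mol
For 1.199 mol CO, stoichiometry requires (1/2) × 1.199 = 0.5995 mol O2; 1.370 mol is available, so CO is limiting.
n(CO2) = (2/2) × 1.199 = 1.199 mol
V(CO2) = nRT/P = 1.199 × 0.08206 × 1016.15 / 0.505 = 198.0 L

198 L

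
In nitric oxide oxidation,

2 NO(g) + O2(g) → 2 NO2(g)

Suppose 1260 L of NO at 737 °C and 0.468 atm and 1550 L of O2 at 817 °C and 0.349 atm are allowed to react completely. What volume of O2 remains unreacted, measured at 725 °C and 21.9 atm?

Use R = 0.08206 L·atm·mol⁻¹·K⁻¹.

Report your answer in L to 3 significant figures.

n(NO) = PV/RT = (0.468 × 1260) / (0.08206 × 1010.15) = 7.114 mol
n(O2) = PV/RT = (0.349 × 1550) / (0.08206 × 1090.15) = 6.047 mol
For 7.114 mol NO, stoichiometry requires (1/2) × 7.114 = 3.557 mol O2; 6.047 mol is available, so NO is limiting.
n(O2) consumed = (1/2) × 7.114 = 3.557 mol; remaining = 6.047 − 3.557 = 2.490 mol
V(O2) = nRT/P = 2.490 × 0.08206 × 998.15 / 21.9 = 9.313 L

9.31 L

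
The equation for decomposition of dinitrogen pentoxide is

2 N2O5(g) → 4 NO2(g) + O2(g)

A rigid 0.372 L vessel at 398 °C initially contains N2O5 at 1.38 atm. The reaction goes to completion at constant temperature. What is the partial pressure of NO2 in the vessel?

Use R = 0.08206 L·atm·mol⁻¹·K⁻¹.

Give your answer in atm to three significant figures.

n(N2O5)₀ = PV/RT = (1.38 × 0.372) / (0.08206 × 671.15) = 0.009321 mol
n(NO2) = (4/2) × 0.009321 = 0.01864 mol
P(NO2) = nRT/V = 0.01864 × 0.08206 × 671.15 / 0.372 = 2.760 atm

2.76 atm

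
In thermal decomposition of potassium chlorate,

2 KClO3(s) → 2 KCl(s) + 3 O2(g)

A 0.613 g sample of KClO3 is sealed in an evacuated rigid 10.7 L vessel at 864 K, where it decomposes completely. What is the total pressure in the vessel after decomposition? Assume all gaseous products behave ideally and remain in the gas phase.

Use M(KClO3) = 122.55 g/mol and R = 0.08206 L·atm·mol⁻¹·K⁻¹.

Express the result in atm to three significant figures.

n(KClO3) = 0.613 / 122.55 = 0.005002 mol
n(gas produced) = (3/2) × 0.005002 = 0.007503 mol
P = nRT/V = 0.007503 × 0.08206 × 864 / 10.7 = 0.04972 atm

0.0497 atm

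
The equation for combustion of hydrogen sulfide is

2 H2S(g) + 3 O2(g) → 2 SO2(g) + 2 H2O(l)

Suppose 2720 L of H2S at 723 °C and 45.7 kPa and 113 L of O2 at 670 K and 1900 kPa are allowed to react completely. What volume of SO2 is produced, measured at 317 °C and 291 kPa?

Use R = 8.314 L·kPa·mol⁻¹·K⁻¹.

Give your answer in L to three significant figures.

n(H2S) = PV/RT = (45.7 × 2720) / (8.314 × 996.15) = 15.01 mol
n(O2) = PV/RT = (1900 × 113) / (8.314 × 670) = 38.54 mol
For 15.01 mol H2S, stoichiometry requires (3/2) × 15.01 = 22.52 mol O2; 38.54 mol is available, so H2S is limiting.
n(SO2) = (2/2) × 15.01 = 15.01 mol
V(SO2) = nRT/P = 15.01 × 8.314 × 590.15 / 291 = 253.1 L

253 L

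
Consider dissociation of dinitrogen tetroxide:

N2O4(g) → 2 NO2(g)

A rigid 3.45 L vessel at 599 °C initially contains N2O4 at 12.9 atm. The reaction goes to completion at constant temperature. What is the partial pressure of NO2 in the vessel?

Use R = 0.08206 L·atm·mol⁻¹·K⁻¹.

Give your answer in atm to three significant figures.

n(N2O4)₀ = PV/RT = (12.9 × 3.45) / (0.08206 × 872.15) = 0.6219 mol
n(NO2) = (2/1) × 0.6219 = 1.244 mol
P(NO2) = nRT/V = 1.244 × 0.08206 × 872.15 / 3.45 = 25.81 atm

25.8 atm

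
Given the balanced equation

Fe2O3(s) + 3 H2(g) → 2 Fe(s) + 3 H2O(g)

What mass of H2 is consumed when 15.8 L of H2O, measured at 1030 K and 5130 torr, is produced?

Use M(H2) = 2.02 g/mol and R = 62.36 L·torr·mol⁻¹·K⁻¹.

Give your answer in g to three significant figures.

2.55 g

n(H2O) = PV/RT = (5130 × 15.8) / (62.36 × 1030) = 1.262 mol
n(H2) = (3/3) × 1.262 = 1.262 mol
m(H2) = 1.262 × 2.02 = 2.549 g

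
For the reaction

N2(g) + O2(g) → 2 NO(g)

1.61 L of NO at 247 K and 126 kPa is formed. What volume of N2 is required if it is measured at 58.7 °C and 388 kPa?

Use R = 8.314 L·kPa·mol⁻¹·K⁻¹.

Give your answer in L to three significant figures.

0.351 L

n(NO) = PV/RT = (126 × 1.61) / (8.314 × 247) = 0.09878 mol
n(N2) = (1/2) × 0.09878 = 0.04939 mol
V = nRT/P = 0.04939 × 8.314 × 331.85 / 388 = 0.3512 L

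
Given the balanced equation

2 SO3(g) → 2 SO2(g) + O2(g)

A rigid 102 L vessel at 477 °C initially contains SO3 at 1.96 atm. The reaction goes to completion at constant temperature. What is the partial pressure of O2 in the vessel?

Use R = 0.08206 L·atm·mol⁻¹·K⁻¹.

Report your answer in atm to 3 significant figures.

n(SO3)₀ = PV/RT = (1.96 × 102) / (0.08206 × 750.15) = 3.248 mol
n(O2) = (1/2) × 3.248 = 1.624 mol
P(O2) = nRT/V = 1.624 × 0.08206 × 750.15 / 102 = 0.9801 atm

0.980 atm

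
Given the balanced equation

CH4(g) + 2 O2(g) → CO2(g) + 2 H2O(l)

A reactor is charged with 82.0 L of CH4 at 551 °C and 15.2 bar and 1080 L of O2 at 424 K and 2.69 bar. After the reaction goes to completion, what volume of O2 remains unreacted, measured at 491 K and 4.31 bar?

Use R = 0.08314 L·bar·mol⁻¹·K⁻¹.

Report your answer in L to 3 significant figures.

n(CH4) = PV/RT = (15.2 × 82.0) / (0.08314 × 824.15) = 18.19 mol
n(O2) = PV/RT = (2.69 × 1080) / (0.08314 × 424) = 82.41 mol
For 18.19 mol CH4, stoichiometry requires (2/1) × 18.19 = 36.38 mol O2; 82.41 mol is available, so CH4 is limiting.
n(O2) consumed = (2/1) × 18.19 = 36.38 mol; remaining = 82.41 − 36.38 = 46.03 mol
V(O2) = nRT/P = 46.03 × 0.08314 × 491 / 4.31 = 436.0 L

436 L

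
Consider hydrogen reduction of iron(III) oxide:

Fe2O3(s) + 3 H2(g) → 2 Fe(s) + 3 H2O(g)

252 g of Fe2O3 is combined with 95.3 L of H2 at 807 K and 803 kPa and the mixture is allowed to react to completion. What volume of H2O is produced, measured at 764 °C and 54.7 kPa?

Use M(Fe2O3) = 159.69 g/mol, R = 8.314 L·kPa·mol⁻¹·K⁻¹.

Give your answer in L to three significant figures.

n(Fe2O3) = 252 / 159.69 = 1.578 mol
n(H2) = PV/RT = (803 × 95.3) / (8.314 × 807) = 11.41 mol
For 1.578 mol Fe2O3, stoichiometry requires (3/1) × 1.578 = 4.734 mol H2; 11.41 mol is available, so Fe2O3 is limiting.
n(H2O) = (3/1) × 1.578 = 4.734 mol
V(H2O) = nRT/P = 4.734 × 8.314 × 1037.15 / 54.7 = 746.3 L

746 L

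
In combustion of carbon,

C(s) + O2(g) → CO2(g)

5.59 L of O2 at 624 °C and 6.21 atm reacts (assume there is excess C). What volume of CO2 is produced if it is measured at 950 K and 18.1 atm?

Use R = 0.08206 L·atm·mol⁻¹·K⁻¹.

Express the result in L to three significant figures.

2.03 L

n(O2) = PV/RT = (6.21 × 5.59) / (0.08206 × 897.15) = 0.4715 mol
n(CO2) = (1/1) × 0.4715 = 0.4715 mol
V = nRT/P = 0.4715 × 0.08206 × 950 / 18.1 = 2.031 L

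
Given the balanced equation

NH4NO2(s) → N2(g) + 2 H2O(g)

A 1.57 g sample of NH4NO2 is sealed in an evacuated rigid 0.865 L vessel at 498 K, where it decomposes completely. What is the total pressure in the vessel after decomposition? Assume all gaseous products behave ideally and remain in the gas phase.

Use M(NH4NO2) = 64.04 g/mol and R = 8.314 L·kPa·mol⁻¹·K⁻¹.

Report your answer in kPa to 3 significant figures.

n(NH4NO2) = 1.57 / 64.04 = 0.02452 mol
n(gas produced) = (3/1) × 0.02452 = 0.07356 mol
P = nRT/V = 0.07356 × 8.314 × 498 / 0.865 = 352.1 kPa

352 kPa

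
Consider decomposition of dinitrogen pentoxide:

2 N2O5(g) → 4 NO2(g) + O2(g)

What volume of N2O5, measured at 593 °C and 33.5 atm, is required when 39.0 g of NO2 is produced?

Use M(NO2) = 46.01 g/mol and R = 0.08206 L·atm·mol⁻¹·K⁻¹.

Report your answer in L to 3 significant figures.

n(NO2) = 39.00 / 46.01 = 0.8476 mol
n(N2O5) = (2/4) × 0.8476 = 0.4238 mol
V = nRT/P = 0.4238 × 0.08206 × 866.15 / 33.5 = 0.8992 L

0.899 L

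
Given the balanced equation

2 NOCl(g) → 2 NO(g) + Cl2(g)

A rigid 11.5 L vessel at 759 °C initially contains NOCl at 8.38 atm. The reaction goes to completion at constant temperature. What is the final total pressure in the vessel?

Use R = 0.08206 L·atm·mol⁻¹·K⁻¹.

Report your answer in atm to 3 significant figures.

Since T and V are fixed, P_final/P_initial = n_final/n_initial = 3/2.
P_final = (3/2) × 8.38 = 12.57 atm

12.6 atm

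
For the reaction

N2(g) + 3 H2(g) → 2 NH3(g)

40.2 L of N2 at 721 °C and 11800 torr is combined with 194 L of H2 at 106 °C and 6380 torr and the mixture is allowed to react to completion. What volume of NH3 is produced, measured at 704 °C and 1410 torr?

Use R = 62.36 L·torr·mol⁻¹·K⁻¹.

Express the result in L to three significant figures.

661 L

n(N2) = PV/RT = (11800 × 40.2) / (62.36 × 994.15) = 7.652 mol
n(H2) = PV/RT = (6380 × 194) / (62.36 × 379.15) = 52.35 mol
For 7.652 mol N2, stoichiometry requires (3/1) × 7.652 = 22.96 mol H2; 52.35 mol is available, so N2 is limiting.
n(NH3) = (2/1) × 7.652 = 15.30 mol
V(NH3) = nRT/P = 15.30 × 62.36 × 977.15 / 1410 = 661.2 L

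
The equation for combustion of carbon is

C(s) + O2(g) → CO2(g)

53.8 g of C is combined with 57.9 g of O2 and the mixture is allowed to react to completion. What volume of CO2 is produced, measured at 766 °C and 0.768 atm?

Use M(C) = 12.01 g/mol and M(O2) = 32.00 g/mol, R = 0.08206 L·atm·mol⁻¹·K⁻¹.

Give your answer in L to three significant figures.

201 L

n(C) = 53.8 / 12.01 = 4.480 mol
n(O2) = 57.9 / 32.00 = 1.809 mol
For 4.480 mol C, stoichiometry requires (1/1) × 4.480 = 4.480 mol O2; 1.809 mol is available, so O2 is limiting.
n(CO2) = (1/1) × 1.809 = 1.809 mol
V(CO2) = nRT/P = 1.809 × 0.08206 × 1039.15 / 0.768 = 200.9 L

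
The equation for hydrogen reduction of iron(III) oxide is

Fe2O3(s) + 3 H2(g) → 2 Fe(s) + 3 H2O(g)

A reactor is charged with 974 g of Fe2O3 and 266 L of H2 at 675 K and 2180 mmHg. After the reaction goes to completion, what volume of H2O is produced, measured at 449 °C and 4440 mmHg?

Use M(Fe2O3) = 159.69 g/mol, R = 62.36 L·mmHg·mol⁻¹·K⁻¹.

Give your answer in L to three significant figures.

n(Fe2O3) = 974 / 159.69 = 6.099 mol
n(H2) = PV/RT = (2180 × 266) / (62.36 × 675) = 13.78 mol
For 6.099 mol Fe2O3, stoichiometry requires (3/1) × 6.099 = 18.30 mol H2; 13.78 mol is available, so H2 is limiting.
n(H2O) = (3/3) × 13.78 = 13.78 mol
V(H2O) = nRT/P = 13.78 × 62.36 × 722.15 / 4440 = 139.8 L

140 L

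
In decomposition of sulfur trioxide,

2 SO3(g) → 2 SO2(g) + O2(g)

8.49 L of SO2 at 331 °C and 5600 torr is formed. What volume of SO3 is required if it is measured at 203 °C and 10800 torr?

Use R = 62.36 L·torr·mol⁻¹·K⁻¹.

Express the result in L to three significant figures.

n(SO2) = PV/RT = (5600 × 8.49) / (62.36 × 604.15) = 1.262 mol
n(SO3) = (2/2) × 1.262 = 1.262 mol
V = nRT/P = 1.262 × 62.36 × 476.15 / 10800 = 3.470 L

3.47 L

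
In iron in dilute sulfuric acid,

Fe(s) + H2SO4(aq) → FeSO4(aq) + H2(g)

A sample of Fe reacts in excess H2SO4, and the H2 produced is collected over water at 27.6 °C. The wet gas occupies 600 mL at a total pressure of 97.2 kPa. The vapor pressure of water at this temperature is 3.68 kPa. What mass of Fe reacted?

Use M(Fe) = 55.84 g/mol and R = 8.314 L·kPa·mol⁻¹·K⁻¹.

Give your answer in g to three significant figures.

1.25 g

P(H2) = 97.2 − 3.68 = 93.52 kPa
n(H2) = PV/RT = (93.52 × 0.6000) / (8.314 × 300.75) = 0.02244 mol
n(Fe) = (1/1) × 0.02244 = 0.02244 mol
m(Fe) = 0.02244 × 55.84 = 1.253 g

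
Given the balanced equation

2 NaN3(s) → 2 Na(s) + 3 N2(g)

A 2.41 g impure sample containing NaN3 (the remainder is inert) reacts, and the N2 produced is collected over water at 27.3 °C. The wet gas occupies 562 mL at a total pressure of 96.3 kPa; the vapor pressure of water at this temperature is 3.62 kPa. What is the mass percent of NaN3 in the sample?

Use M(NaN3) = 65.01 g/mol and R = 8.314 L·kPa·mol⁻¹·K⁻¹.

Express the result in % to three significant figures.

37.5 %

P(N2) = 96.3 − 3.62 = 92.68 kPa
n(N2) = PV/RT = (92.68 × 0.5620) / (8.314 × 300.45) = 0.02085 mol
n(NaN3) = (2/3) × 0.02085 = 0.01390 mol
m(NaN3) = 0.01390 × 65.01 = 0.9036 g
%NaN3 = 0.9036 / 2.41 × 100 = 37.49%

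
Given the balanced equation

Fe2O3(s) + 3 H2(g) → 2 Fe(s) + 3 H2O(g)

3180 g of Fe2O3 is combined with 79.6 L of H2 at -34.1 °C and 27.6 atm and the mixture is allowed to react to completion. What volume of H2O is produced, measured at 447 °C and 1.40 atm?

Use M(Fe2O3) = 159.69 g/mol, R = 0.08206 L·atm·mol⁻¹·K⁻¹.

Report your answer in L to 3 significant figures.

n(Fe2O3) = 3180 / 159.69 = 19.91 mol
n(H2) = PV/RT = (27.6 × 79.6) / (0.08206 × 239.05) = 112.0 mol
For 19.91 mol Fe2O3, stoichiometry requires (3/1) × 19.91 = 59.73 mol H2; 112.0 mol is available, so Fe2O3 is limiting.
n(H2O) = (3/1) × 19.91 = 59.73 mol
V(H2O) = nRT/P = 59.73 × 0.08206 × 720.15 / 1.40 = 2521 L

2520 L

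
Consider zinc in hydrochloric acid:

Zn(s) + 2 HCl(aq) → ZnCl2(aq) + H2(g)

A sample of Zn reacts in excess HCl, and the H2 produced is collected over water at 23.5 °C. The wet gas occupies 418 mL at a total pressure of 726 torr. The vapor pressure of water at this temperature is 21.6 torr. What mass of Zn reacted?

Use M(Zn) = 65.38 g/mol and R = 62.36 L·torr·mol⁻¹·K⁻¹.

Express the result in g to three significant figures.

P(H2) = 726 − 21.6 = 704.4 torr
n(H2) = PV/RT = (704.4 × 0.4180) / (62.36 × 296.65) = 0.01592 mol
n(Zn) = (1/1) × 0.01592 = 0.01592 mol
m(Zn) = 0.01592 × 65.38 = 1.041 g

1.04 g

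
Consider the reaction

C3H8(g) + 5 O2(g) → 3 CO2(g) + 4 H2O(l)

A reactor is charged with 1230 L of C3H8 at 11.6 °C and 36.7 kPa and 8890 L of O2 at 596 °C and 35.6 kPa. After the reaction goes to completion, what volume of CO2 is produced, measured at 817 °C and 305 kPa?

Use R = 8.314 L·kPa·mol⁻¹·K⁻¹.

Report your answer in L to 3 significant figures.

n(C3H8) = PV/RT = (36.7 × 1230) / (8.314 × 284.75) = 19.07 mol
n(O2) = PV/RT = (35.6 × 8890) / (8.314 × 869.15) = 43.80 mol
For 19.07 mol C3H8, stoichiometry requires (5/1) × 19.07 = 95.35 mol O2; 43.80 mol is available, so O2 is limiting.
n(CO2) = (3/5) × 43.80 = 26.28 mol
V(CO2) = nRT/P = 26.28 × 8.314 × 1090.15 / 305 = 780.9 L

781 L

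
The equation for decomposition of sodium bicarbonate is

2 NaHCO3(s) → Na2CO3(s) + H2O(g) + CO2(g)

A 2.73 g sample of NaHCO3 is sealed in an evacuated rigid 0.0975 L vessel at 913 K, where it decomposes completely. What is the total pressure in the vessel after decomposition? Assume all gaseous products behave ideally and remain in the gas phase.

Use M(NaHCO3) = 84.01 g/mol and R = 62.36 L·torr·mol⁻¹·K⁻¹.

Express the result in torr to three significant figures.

19000 torr

n(NaHCO3) = 2.73 / 84.01 = 0.03250 mol
n(gas produced) = (2/2) × 0.03250 = 0.03250 mol
P = nRT/V = 0.03250 × 62.36 × 913 / 0.0975 = 18980 torr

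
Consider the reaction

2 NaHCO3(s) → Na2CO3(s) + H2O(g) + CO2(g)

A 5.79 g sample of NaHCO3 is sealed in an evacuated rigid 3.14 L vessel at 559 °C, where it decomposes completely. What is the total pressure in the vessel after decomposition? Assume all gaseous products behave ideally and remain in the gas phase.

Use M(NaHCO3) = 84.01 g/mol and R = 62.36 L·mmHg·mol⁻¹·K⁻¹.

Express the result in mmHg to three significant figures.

n(NaHCO3) = 5.79 / 84.01 = 0.06892 mol
n(gas produced) = (2/2) × 0.06892 = 0.06892 mol
P = nRT/V = 0.06892 × 62.36 × 832.15 / 3.14 = 1139 mmHg

1140 mmHg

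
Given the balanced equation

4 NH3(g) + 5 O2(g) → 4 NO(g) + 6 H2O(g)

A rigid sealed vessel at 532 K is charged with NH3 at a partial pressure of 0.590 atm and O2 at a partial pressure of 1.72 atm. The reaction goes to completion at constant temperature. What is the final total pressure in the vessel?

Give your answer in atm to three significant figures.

At constant V, partial pressures at 532 K are proportional to moles, so apply stoichiometry directly to pressures.
P(O2) required for 0.590 atm of NH3 = (5/4) × 0.590 = 0.7375 atm; available 1.72 atm, so NH3 is limiting.
P(O2) remaining = 1.72 − (5/4) × 0.590 = 0.9825 atm
P(gaseous products) = (4+6)/4 × 0.590 = 1.475 atm
P_total at 532 K = 0.9825 + 1.475 = 2.458 atm

2.46 atm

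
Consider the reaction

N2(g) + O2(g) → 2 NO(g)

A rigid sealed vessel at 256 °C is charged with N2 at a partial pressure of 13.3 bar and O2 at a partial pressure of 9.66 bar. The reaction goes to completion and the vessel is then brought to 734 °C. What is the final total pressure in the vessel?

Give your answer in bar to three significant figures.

With V and T fixed, P_i ∝ n_i, so the mole ratios apply directly to partial pressures at 256 °C.
P(O2) required for 13.3 bar of N2 = (1/1) × 13.3 = 13.30 bar; available 9.66 bar, so O2 is limiting.
P(N2) remaining = 13.3 − (1/1) × 9.66 = 3.640 bar
P(gaseous products) = (2)/1 × 9.66 = 19.32 bar
P_total at 256 °C = 3.640 + 19.32 = 22.96 bar
Scaling to 734 °C: P = 22.96 × 1007.15/529.15 = 43.70 bar

43.7 bar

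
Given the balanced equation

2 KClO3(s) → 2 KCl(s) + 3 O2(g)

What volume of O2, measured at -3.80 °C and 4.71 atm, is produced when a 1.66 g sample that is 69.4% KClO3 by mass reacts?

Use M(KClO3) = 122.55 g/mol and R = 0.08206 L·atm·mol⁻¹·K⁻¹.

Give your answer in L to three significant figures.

0.0662 L

mass of KClO3 = 1.66 × 69.4/100 = 1.152 g
n(KClO3) = 1.152 / 122.55 = 0.009400 mol
n(O2) = (3/2) × 0.009400 = 0.01410 mol
V = nRT/P = 0.01410 × 0.08206 × 269.35 / 4.71 = 0.06617 L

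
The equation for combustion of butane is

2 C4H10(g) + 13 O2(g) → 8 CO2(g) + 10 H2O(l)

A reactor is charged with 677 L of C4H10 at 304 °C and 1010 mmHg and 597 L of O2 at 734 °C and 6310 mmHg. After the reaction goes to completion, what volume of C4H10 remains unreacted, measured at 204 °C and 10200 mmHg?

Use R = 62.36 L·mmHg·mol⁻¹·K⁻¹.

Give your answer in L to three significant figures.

n(C4H10) = PV/RT = (1010 × 677) / (62.36 × 577.15) = 19.00 mol
n(O2) = PV/RT = (6310 × 597) / (62.36 × 1007.15) = 59.98 mol
For 19.00 mol C4H10, stoichiometry requires (13/2) × 19.00 = 123.5 mol O2; 59.98 mol is available, so O2 is limiting.
n(C4H10) consumed = (2/13) × 59.98 = 9.228 mol; remaining = 19.00 − 9.228 = 9.772 mol
V(C4H10) = nRT/P = 9.772 × 62.36 × 477.15 / 10200 = 28.51 L

28.5 L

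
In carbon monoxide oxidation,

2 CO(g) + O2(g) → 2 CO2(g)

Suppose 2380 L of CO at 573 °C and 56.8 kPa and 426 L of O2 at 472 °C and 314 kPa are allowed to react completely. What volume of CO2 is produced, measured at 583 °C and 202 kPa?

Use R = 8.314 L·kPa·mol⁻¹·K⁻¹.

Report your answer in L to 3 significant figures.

677 L

n(CO) = PV/RT = (56.8 × 2380) / (8.314 × 846.15) = 19.22 mol
n(O2) = PV/RT = (314 × 426) / (8.314 × 745.15) = 21.59 mol
For 19.22 mol CO, stoichiometry requires (1/2) × 19.22 = 9.610 mol O2; 21.59 mol is available, so CO is limiting.
n(CO2) = (2/2) × 19.22 = 19.22 mol
V(CO2) = nRT/P = 19.22 × 8.314 × 856.15 / 202 = 677.3 L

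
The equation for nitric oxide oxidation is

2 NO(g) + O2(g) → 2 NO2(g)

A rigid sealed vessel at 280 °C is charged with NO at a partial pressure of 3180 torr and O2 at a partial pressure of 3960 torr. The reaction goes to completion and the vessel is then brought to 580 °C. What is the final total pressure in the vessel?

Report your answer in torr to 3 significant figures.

Because the vessel is rigid and T is held at 280 °C, work the stoichiometry in partial pressures (P_i = n_iRT/V).
P(O2) required for 3180 torr of NO = (1/2) × 3180 = 1590 torr; available 3960 torr, so NO is limiting.
P(O2) remaining = 3960 − (1/2) × 3180 = 2370 torr
P(gaseous products) = (2)/2 × 3180 = 3180 torr
P_total at 280 °C = 2370 + 3180 = 5550 torr
Scaling to 580 °C: P = 5550 × 853.15/553.15 = 8560 torr

8560 torr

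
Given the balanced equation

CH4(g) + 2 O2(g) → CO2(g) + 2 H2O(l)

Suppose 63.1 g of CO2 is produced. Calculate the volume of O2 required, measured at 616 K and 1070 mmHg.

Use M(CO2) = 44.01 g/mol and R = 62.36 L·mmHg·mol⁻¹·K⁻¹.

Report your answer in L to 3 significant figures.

n(CO2) = 63.10 / 44.01 = 1.434 mol
n(O2) = (2/1) × 1.434 = 2.868 mol
V = nRT/P = 2.868 × 62.36 × 616 / 1070 = 103.0 L

103 L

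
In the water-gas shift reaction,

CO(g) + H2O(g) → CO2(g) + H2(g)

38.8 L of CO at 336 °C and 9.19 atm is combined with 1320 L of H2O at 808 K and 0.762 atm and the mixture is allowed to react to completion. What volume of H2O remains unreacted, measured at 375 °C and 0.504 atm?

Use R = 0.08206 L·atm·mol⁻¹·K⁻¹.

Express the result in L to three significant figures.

n(CO) = PV/RT = (9.19 × 38.8) / (0.08206 × 609.15) = 7.133 mol
n(H2O) = PV/RT = (0.762 × 1320) / (0.08206 × 808) = 15.17 mol
For 7.133 mol CO, stoichiometry requires (1/1) × 7.133 = 7.133 mol H2O; 15.17 mol is available, so CO is limiting.
n(H2O) consumed = (1/1) × 7.133 = 7.133 mol; remaining = 15.17 − 7.133 = 8.037 mol
V(H2O) = nRT/P = 8.037 × 0.08206 × 648.15 / 0.504 = 848.1 L

848 L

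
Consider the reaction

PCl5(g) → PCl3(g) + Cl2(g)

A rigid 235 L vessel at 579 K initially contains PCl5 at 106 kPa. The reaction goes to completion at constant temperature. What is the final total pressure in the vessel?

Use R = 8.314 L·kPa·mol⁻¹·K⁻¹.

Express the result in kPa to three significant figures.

At constant T and V, P ∝ n(gas): 1 mol gas → 2 mol gas.
P_final = (2/1) × 106 = 212.0 kPa

212 kPa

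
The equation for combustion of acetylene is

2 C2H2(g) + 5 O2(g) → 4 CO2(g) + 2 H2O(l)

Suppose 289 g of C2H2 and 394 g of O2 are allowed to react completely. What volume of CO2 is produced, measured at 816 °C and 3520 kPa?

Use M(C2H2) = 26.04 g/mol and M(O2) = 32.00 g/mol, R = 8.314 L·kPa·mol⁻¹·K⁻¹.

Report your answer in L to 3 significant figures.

25.3 L

n(C2H2) = 289 / 26.04 = 11.10 mol
n(O2) = 394 / 32.00 = 12.31 mol
For 11.10 mol C2H2, stoichiometry requires (5/2) × 11.10 = 27.75 mol O2; 12.31 mol is available, so O2 is limiting.
n(CO2) = (4/5) × 12.31 = 9.848 mol
V(CO2) = nRT/P = 9.848 × 8.314 × 1089.15 / 3520 = 25.33 L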